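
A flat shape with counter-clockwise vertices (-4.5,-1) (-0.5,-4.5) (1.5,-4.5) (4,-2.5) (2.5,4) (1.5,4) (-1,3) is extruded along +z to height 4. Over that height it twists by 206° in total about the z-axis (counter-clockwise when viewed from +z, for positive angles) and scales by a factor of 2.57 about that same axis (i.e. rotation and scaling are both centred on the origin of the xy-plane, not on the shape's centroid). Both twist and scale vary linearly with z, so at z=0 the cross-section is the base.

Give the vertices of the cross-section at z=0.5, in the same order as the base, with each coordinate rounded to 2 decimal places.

t = z/height = 0.5/4 = 0.125
s = 1 + (scale-1)·z/height = 1 + (2.57-1)·0.5/4 = 1.196250
θ = twist·z/height = 206°·0.5/4 = 25.7500° = 0.449422 rad
cos θ = 0.900698, sin θ = 0.434445 (intermediates below are computed at full precision and shown rounded to 5 d.p.)
v1: (-4.5,-1) → rotate → (-3.61870,-2.85570) → ×s → (-4.32887,-3.41613) → (-4.33,-3.42)
v2: (-0.5,-4.5) → rotate → (1.50465,-4.27036) → ×s → (1.79994,-5.10842) → (1.80,-5.11)
v3: (1.5,-4.5) → rotate → (3.30605,-3.40147) → ×s → (3.95486,-4.06901) → (3.95,-4.07)
v4: (4,-2.5) → rotate → (4.68891,-0.51396) → ×s → (5.60910,-0.61483) → (5.61,-0.61)
v5: (2.5,4) → rotate → (0.51396,4.68891) → ×s → (0.61483,5.60910) → (0.61,5.61)
v6: (1.5,4) → rotate → (-0.38673,4.25446) → ×s → (-0.46263,5.08940) → (-0.46,5.09)
v7: (-1,3) → rotate → (-2.20403,2.26765) → ×s → (-2.63658,2.71268) → (-2.64,2.71)

Cross-section at z=0.5: (-4.33,-3.42) (1.80,-5.11) (3.95,-4.07) (5.61,-0.61) (0.61,5.61) (-0.46,5.09) (-2.64,2.71)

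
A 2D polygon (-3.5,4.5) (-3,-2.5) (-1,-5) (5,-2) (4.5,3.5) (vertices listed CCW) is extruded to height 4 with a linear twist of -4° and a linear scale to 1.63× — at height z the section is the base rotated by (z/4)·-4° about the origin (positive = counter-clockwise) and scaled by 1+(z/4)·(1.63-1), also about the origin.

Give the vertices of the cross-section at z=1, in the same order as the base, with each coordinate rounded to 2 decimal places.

t = z/height = 1/4 = 0.25
s = 1 + (scale-1)·z/height = 1 + (1.63-1)·1/4 = 1.157500
θ = twist·z/height = -4°·1/4 = -1.0000° = -0.017453 rad
cos θ = 0.999848, sin θ = -0.017452 (intermediates below are computed at full precision and shown rounded to 5 d.p.)
v1: (-3.5,4.5) → rotate → (-3.42093,4.56040) → ×s → (-3.95973,5.27866) → (-3.96,5.28)
v2: (-3,-2.5) → rotate → (-3.04317,-2.44726) → ×s → (-3.52247,-2.83271) → (-3.52,-2.83)
v3: (-1,-5) → rotate → (-1.08711,-4.98179) → ×s → (-1.25833,-5.76642) → (-1.26,-5.77)
v4: (5,-2) → rotate → (4.96433,-2.08696) → ×s → (5.74622,-2.41565) → (5.75,-2.42)
v5: (4.5,3.5) → rotate → (4.56040,3.42093) → ×s → (5.27866,3.95973) → (5.28,3.96)

Cross-section at z=1: (-3.96,5.28) (-3.52,-2.83) (-1.26,-5.77) (5.75,-2.42) (5.28,3.96)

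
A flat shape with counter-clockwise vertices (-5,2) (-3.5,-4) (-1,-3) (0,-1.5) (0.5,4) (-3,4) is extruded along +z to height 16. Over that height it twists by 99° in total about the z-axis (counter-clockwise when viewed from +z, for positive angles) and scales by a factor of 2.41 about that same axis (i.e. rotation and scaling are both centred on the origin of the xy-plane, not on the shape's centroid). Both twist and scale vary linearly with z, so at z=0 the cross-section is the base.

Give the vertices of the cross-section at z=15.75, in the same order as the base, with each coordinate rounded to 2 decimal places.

Cross-section at z=15.75: (-3.19,-12.46) (10.56,-7.05) (7.41,-1.44) (3.55,0.46) (-9.63,-0.06) (-8.54,-8.34)

t = z/height = 15.75/16 = 0.984375
s = 1 + (scale-1)·z/height = 1 + (2.41-1)·15.75/16 = 2.387969
θ = twist·z/height = 99°·15.75/16 = 97.4531° = 1.700878 rad
cos θ = -0.129715, sin θ = 0.991551 (intermediates below are computed at full precision and shown rounded to 5 d.p.)
v1: (-5,2) → rotate → (-1.33453,-5.21719) → ×s → (-3.18681,-12.45848) → (-3.19,-12.46)
v2: (-3.5,-4) → rotate → (4.42021,-2.95157) → ×s → (10.55532,-7.04826) → (10.56,-7.05)
v3: (-1,-3) → rotate → (3.10437,-0.60241) → ×s → (7.41314,-1.43853) → (7.41,-1.44)
v4: (0,-1.5) → rotate → (1.48733,0.19457) → ×s → (3.55169,0.46463) → (3.55,0.46)
v5: (0.5,4) → rotate → (-4.03106,-0.02308) → ×s → (-9.62605,-0.05512) → (-9.63,-0.06)
v6: (-3,4) → rotate → (-3.57706,-3.49351) → ×s → (-8.54191,-8.34240) → (-8.54,-8.34)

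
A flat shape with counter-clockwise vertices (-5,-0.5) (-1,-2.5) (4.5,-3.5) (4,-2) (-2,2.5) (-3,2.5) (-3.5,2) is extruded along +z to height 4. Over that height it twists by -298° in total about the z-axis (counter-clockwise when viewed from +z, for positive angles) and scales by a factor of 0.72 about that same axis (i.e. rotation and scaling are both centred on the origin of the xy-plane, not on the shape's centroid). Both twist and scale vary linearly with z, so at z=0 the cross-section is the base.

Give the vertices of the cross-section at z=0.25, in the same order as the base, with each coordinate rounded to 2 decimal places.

t = z/height = 0.25/4 = 0.0625
s = 1 + (scale-1)·z/height = 1 + (0.72-1)·0.25/4 = 0.982500
θ = twist·z/height = -298°·0.25/4 = -18.6250° = -0.325068 rad
cos θ = 0.947629, sin θ = -0.319373 (intermediates below are computed at full precision and shown rounded to 5 d.p.)
v1: (-5,-0.5) → rotate → (-4.89783,1.12305) → ×s → (-4.81212,1.10340) → (-4.81,1.10)
v2: (-1,-2.5) → rotate → (-1.74606,-2.04970) → ×s → (-1.71551,-2.01383) → (-1.72,-2.01)
v3: (4.5,-3.5) → rotate → (3.14653,-4.75388) → ×s → (3.09146,-4.67069) → (3.09,-4.67)
v4: (4,-2) → rotate → (3.15177,-3.17275) → ×s → (3.09661,-3.11723) → (3.10,-3.12)
v5: (-2,2.5) → rotate → (-1.09683,3.00782) → ×s → (-1.07763,2.95518) → (-1.08,2.96)
v6: (-3,2.5) → rotate → (-2.04446,3.32719) → ×s → (-2.00868,3.26897) → (-2.01,3.27)
v7: (-3.5,2) → rotate → (-2.67796,3.01306) → ×s → (-2.63109,2.96033) → (-2.63,2.96)

Cross-section at z=0.25: (-4.81,1.10) (-1.72,-2.01) (3.09,-4.67) (3.10,-3.12) (-1.08,2.96) (-2.01,3.27) (-2.63,2.96)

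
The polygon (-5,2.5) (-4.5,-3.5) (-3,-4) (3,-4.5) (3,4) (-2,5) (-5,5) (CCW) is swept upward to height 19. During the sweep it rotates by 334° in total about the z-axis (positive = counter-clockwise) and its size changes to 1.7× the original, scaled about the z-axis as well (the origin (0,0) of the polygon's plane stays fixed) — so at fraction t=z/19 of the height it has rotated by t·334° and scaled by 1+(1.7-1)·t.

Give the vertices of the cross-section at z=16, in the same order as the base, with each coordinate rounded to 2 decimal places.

Cross-section at z=16: (2.34,8.57) (-6.85,5.93) (-7.17,3.43) (-6.08,-6.07) (7.17,-3.43) (7.17,4.67) (6.24,9.35)

t = z/height = 16/19 = 0.842105
s = 1 + (scale-1)·z/height = 1 + (1.7-1)·16/19 = 1.589474
θ = twist·z/height = 334°·16/19 = 281.2632° = 4.908968 rad
cos θ = 0.195316, sin θ = -0.980740 (intermediates below are computed at full precision and shown rounded to 5 d.p.)
v1: (-5,2.5) → rotate → (1.47527,5.39199) → ×s → (2.34491,8.57043) → (2.34,8.57)
v2: (-4.5,-3.5) → rotate → (-4.31151,3.72973) → ×s → (-6.85303,5.92830) → (-6.85,5.93)
v3: (-3,-4) → rotate → (-4.50891,2.16096) → ×s → (-7.16679,3.43479) → (-7.17,3.43)
v4: (3,-4.5) → rotate → (-3.82739,-3.82114) → ×s → (-6.08353,-6.07360) → (-6.08,-6.07)
v5: (3,4) → rotate → (4.50891,-2.16096) → ×s → (7.16679,-3.43479) → (7.17,-3.43)
v6: (-2,5) → rotate → (4.51307,2.93806) → ×s → (7.17341,4.66997) → (7.17,4.67)
v7: (-5,5) → rotate → (3.92712,5.88028) → ×s → (6.24206,9.34655) → (6.24,9.35)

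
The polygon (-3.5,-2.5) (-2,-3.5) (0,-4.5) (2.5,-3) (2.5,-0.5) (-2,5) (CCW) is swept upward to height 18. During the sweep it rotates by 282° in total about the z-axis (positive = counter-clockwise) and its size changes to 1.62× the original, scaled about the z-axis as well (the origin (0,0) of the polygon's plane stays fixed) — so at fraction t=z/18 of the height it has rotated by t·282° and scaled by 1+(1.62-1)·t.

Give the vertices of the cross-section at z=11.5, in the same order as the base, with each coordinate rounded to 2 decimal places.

Cross-section at z=11.5: (4.88,3.50) (2.78,4.89) (-0.02,6.28) (-3.50,4.18) (-3.49,0.69) (2.81,-6.97)

t = z/height = 11.5/18 = 0.638889
s = 1 + (scale-1)·z/height = 1 + (1.62-1)·11.5/18 = 1.396111
θ = twist·z/height = 282°·11.5/18 = 180.1667° = 3.144502 rad
cos θ = -0.999996, sin θ = -0.002909 (intermediates below are computed at full precision and shown rounded to 5 d.p.)
v1: (-3.5,-2.5) → rotate → (3.49271,2.51017) → ×s → (4.87622,3.50448) → (4.88,3.50)
v2: (-2,-3.5) → rotate → (1.98981,3.50580) → ×s → (2.77800,4.89449) → (2.78,4.89)
v3: (0,-4.5) → rotate → (-0.01309,4.49998) → ×s → (-0.01828,6.28247) → (-0.02,6.28)
v4: (2.5,-3) → rotate → (-2.50872,2.99272) → ×s → (-3.50245,4.17816) → (-3.50,4.18)
v5: (2.5,-0.5) → rotate → (-2.50144,0.49273) → ×s → (-3.49229,0.68790) → (-3.49,0.69)
v6: (-2,5) → rotate → (2.01454,-4.99416) → ×s → (2.81252,-6.97240) → (2.81,-6.97)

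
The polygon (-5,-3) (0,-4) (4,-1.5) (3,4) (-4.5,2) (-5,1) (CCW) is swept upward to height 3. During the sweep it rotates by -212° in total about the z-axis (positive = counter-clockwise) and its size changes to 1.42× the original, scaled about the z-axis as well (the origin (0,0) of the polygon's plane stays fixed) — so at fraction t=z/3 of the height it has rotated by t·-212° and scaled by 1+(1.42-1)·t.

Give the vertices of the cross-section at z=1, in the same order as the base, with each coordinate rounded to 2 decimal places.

t = z/height = 1/3 = 0.333333
s = 1 + (scale-1)·z/height = 1 + (1.42-1)·1/3 = 1.140000
θ = twist·z/height = -212°·1/3 = -70.6667° = -1.233366 rad
cos θ = 0.331063, sin θ = -0.943609 (intermediates below are computed at full precision and shown rounded to 5 d.p.)
v1: (-5,-3) → rotate → (-4.48614,3.72485) → ×s → (-5.11420,4.24633) → (-5.11,4.25)
v2: (0,-4) → rotate → (-3.77443,-1.32425) → ×s → (-4.30285,-1.50965) → (-4.30,-1.51)
v3: (4,-1.5) → rotate → (-0.09116,-4.27103) → ×s → (-0.10392,-4.86897) → (-0.10,-4.87)
v4: (3,4) → rotate → (4.76762,-1.50657) → ×s → (5.43509,-1.71749) → (5.44,-1.72)
v5: (-4.5,2) → rotate → (0.39743,4.90837) → ×s → (0.45307,5.59554) → (0.45,5.60)
v6: (-5,1) → rotate → (-0.71171,5.04911) → ×s → (-0.81135,5.75598) → (-0.81,5.76)

Cross-section at z=1: (-5.11,4.25) (-4.30,-1.51) (-0.10,-4.87) (5.44,-1.72) (0.45,5.60) (-0.81,5.76)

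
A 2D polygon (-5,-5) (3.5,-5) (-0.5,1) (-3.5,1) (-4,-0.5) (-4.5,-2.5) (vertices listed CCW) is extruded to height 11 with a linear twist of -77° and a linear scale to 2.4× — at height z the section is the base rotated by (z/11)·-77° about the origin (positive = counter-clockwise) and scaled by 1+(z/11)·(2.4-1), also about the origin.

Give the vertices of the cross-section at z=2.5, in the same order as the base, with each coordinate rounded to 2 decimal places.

t = z/height = 2.5/11 = 0.227273
s = 1 + (scale-1)·z/height = 1 + (2.4-1)·2.5/11 = 1.318182
θ = twist·z/height = -77°·2.5/11 = -17.5000° = -0.305433 rad
cos θ = 0.953717, sin θ = -0.300706 (intermediates below are computed at full precision and shown rounded to 5 d.p.)
v1: (-5,-5) → rotate → (-6.27211,-3.26506) → ×s → (-8.26779,-4.30394) → (-8.27,-4.30)
v2: (3.5,-5) → rotate → (1.83448,-5.82106) → ×s → (2.41818,-7.67321) → (2.42,-7.67)
v3: (-0.5,1) → rotate → (-0.17615,1.10407) → ×s → (-0.23220,1.45536) → (-0.23,1.46)
v4: (-3.5,1) → rotate → (-3.03730,2.00619) → ×s → (-4.00372,2.64452) → (-4.00,2.64)
v5: (-4,-0.5) → rotate → (-3.96522,0.72596) → ×s → (-5.22688,0.95695) → (-5.23,0.96)
v6: (-4.5,-2.5) → rotate → (-5.04349,-1.03112) → ×s → (-6.64824,-1.35920) → (-6.65,-1.36)

Cross-section at z=2.5: (-8.27,-4.30) (2.42,-7.67) (-0.23,1.46) (-4.00,2.64) (-5.23,0.96) (-6.65,-1.36)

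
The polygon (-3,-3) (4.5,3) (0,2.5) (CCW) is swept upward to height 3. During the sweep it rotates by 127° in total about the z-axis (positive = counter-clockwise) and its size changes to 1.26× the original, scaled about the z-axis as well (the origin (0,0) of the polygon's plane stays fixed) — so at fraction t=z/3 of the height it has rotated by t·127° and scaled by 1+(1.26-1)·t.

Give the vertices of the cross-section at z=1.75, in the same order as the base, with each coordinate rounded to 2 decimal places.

Cross-section at z=1.75: (2.38,-4.27) (-1.90,5.93) (-2.77,0.79)

t = z/height = 1.75/3 = 0.583333
s = 1 + (scale-1)·z/height = 1 + (1.26-1)·1.75/3 = 1.151667
θ = twist·z/height = 127°·1.75/3 = 74.0833° = 1.292998 rad
cos θ = 0.274239, sin θ = 0.961662 (intermediates below are computed at full precision and shown rounded to 5 d.p.)
v1: (-3,-3) → rotate → (2.06227,-3.70770) → ×s → (2.37505,-4.27004) → (2.38,-4.27)
v2: (4.5,3) → rotate → (-1.65091,5.15019) → ×s → (-1.90130,5.93131) → (-1.90,5.93)
v3: (0,2.5) → rotate → (-2.40415,0.68560) → ×s → (-2.76878,0.78958) → (-2.77,0.79)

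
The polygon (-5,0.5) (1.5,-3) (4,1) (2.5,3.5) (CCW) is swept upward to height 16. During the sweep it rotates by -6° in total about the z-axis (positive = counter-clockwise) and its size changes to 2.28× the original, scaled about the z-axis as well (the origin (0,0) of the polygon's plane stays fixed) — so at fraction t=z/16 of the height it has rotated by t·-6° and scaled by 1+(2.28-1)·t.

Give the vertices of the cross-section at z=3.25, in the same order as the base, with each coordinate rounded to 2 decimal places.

t = z/height = 3.25/16 = 0.203125
s = 1 + (scale-1)·z/height = 1 + (2.28-1)·3.25/16 = 1.260000
θ = twist·z/height = -6°·3.25/16 = -1.2188° = -0.021271 rad
cos θ = 0.999774, sin θ = -0.021270 (intermediates below are computed at full precision and shown rounded to 5 d.p.)
v1: (-5,0.5) → rotate → (-4.98823,0.60623) → ×s → (-6.28517,0.76386) → (-6.29,0.76)
v2: (1.5,-3) → rotate → (1.43585,-3.03123) → ×s → (1.80917,-3.81934) → (1.81,-3.82)
v3: (4,1) → rotate → (4.02036,0.91470) → ×s → (5.06566,1.15252) → (5.07,1.15)
v4: (2.5,3.5) → rotate → (2.57388,3.44603) → ×s → (3.24309,4.34200) → (3.24,4.34)

Cross-section at z=3.25: (-6.29,0.76) (1.81,-3.82) (5.07,1.15) (3.24,4.34)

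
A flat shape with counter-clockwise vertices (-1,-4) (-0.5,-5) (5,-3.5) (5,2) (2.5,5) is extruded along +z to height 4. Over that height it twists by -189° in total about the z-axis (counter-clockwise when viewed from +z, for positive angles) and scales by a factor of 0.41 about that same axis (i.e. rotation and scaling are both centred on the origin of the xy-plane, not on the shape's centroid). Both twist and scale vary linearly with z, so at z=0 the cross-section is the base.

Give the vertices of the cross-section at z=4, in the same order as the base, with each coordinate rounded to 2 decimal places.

Cross-section at z=4: (0.66,1.56) (0.52,1.99) (-1.80,1.74) (-2.15,-0.49) (-1.33,-1.86)

t = z/height = 4/4 = 1
s = 1 + (scale-1)·z/height = 1 + (0.41-1)·4/4 = 0.410000
θ = twist·z/height = -189°·4/4 = -189.0000° = -3.298672 rad
cos θ = -0.987688, sin θ = 0.156434 (intermediates below are computed at full precision and shown rounded to 5 d.p.)
v1: (-1,-4) → rotate → (1.61343,3.79432) → ×s → (0.66150,1.55567) → (0.66,1.56)
v2: (-0.5,-5) → rotate → (1.27602,4.86022) → ×s → (0.52317,1.99269) → (0.52,1.99)
v3: (5,-3.5) → rotate → (-4.39092,4.23908) → ×s → (-1.80028,1.73802) → (-1.80,1.74)
v4: (5,2) → rotate → (-5.25131,-1.19320) → ×s → (-2.15304,-0.48921) → (-2.15,-0.49)
v5: (2.5,5) → rotate → (-3.25139,-4.54736) → ×s → (-1.33307,-1.86442) → (-1.33,-1.86)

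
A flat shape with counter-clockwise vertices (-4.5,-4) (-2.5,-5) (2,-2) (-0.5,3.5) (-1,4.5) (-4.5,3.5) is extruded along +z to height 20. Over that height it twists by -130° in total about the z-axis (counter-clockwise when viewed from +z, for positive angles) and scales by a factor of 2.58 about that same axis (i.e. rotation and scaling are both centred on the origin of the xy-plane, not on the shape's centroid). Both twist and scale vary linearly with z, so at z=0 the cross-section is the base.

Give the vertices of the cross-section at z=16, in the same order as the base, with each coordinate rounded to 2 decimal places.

Cross-section at z=16: (-6.32,12.08) (-9.61,8.23) (-5.49,-3.30) (7.96,-0.82) (10.43,-0.27) (10.15,7.97)

t = z/height = 16/20 = 0.8
s = 1 + (scale-1)·z/height = 1 + (2.58-1)·16/20 = 2.264000
θ = twist·z/height = -130°·16/20 = -104.0000° = -1.815142 rad
cos θ = -0.241922, sin θ = -0.970296 (intermediates below are computed at full precision and shown rounded to 5 d.p.)
v1: (-4.5,-4) → rotate → (-2.79253,5.33402) → ×s → (-6.32230,12.07622) → (-6.32,12.08)
v2: (-2.5,-5) → rotate → (-4.24667,3.63535) → ×s → (-9.61447,8.23043) → (-9.61,8.23)
v3: (2,-2) → rotate → (-2.42444,-1.45675) → ×s → (-5.48892,-3.29808) → (-5.49,-3.30)
v4: (-0.5,3.5) → rotate → (3.51700,-0.36158) → ×s → (7.96248,-0.81861) → (7.96,-0.82)
v5: (-1,4.5) → rotate → (4.60825,-0.11835) → ×s → (10.43308,-0.26795) → (10.43,-0.27)
v6: (-4.5,3.5) → rotate → (4.48468,3.51960) → ×s → (10.15332,7.96838) → (10.15,7.97)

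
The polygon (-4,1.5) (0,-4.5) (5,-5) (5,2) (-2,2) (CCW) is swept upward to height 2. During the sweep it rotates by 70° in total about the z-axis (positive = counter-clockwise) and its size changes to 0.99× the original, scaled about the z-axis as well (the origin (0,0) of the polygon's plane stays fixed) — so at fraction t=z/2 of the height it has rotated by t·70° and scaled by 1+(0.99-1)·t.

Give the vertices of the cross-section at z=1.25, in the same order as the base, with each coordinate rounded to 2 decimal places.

Cross-section at z=1.25: (-3.90,-1.67) (3.09,-3.23) (7.03,-0.15) (2.21,4.87) (-2.81,0.06)

t = z/height = 1.25/2 = 0.625
s = 1 + (scale-1)·z/height = 1 + (0.99-1)·1.25/2 = 0.993750
θ = twist·z/height = 70°·1.25/2 = 43.7500° = 0.763582 rad
cos θ = 0.722364, sin θ = 0.691513 (intermediates below are computed at full precision and shown rounded to 5 d.p.)
v1: (-4,1.5) → rotate → (-3.92673,-1.68251) → ×s → (-3.90218,-1.67199) → (-3.90,-1.67)
v2: (0,-4.5) → rotate → (3.11181,-3.25064) → ×s → (3.09236,-3.23032) → (3.09,-3.23)
v3: (5,-5) → rotate → (7.06939,-0.15425) → ×s → (7.02520,-0.15329) → (7.03,-0.15)
v4: (5,2) → rotate → (2.22879,4.90229) → ×s → (2.21486,4.87165) → (2.21,4.87)
v5: (-2,2) → rotate → (-2.82775,0.06170) → ×s → (-2.81008,0.06132) → (-2.81,0.06)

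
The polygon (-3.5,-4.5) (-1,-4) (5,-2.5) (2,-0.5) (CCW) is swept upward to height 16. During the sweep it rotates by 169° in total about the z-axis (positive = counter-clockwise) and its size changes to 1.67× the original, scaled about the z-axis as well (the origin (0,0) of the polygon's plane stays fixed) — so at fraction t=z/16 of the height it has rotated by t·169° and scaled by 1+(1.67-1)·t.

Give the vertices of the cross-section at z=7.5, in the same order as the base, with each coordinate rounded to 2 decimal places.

t = z/height = 7.5/16 = 0.46875
s = 1 + (scale-1)·z/height = 1 + (1.67-1)·7.5/16 = 1.314063
θ = twist·z/height = 169°·7.5/16 = 79.2188° = 1.382628 rad
cos θ = 0.187060, sin θ = 0.982349 (intermediates below are computed at full precision and shown rounded to 5 d.p.)
v1: (-3.5,-4.5) → rotate → (3.76586,-4.27999) → ×s → (4.94857,-5.62417) → (4.95,-5.62)
v2: (-1,-4) → rotate → (3.74233,-1.73059) → ×s → (4.91766,-2.27410) → (4.92,-2.27)
v3: (5,-2.5) → rotate → (3.39117,4.44409) → ×s → (4.45621,5.83982) → (4.46,5.84)
v4: (2,-0.5) → rotate → (0.86529,1.87117) → ×s → (1.13705,2.45883) → (1.14,2.46)

Cross-section at z=7.5: (4.95,-5.62) (4.92,-2.27) (4.46,5.84) (1.14,2.46)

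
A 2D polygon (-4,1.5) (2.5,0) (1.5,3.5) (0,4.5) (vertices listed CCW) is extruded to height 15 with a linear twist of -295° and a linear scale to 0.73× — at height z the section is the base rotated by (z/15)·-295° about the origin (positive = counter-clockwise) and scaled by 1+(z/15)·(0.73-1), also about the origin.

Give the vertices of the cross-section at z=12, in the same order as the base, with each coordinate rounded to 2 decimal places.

Cross-section at z=12: (0.78,-3.26) (-1.10,1.62) (-2.93,-0.56) (-2.92,-1.97)

t = z/height = 12/15 = 0.8
s = 1 + (scale-1)·z/height = 1 + (0.73-1)·12/15 = 0.784000
θ = twist·z/height = -295°·12/15 = -236.0000° = -4.118977 rad
cos θ = -0.559193, sin θ = 0.829038 (intermediates below are computed at full precision and shown rounded to 5 d.p.)
v1: (-4,1.5) → rotate → (0.99322,-4.15494) → ×s → (0.77868,-3.25747) → (0.78,-3.26)
v2: (2.5,0) → rotate → (-1.39798,2.07259) → ×s → (-1.09602,1.62491) → (-1.10,1.62)
v3: (1.5,3.5) → rotate → (-3.74042,-0.71362) → ×s → (-2.93249,-0.55948) → (-2.93,-0.56)
v4: (0,4.5) → rotate → (-3.73067,-2.51637) → ×s → (-2.92484,-1.97283) → (-2.92,-1.97)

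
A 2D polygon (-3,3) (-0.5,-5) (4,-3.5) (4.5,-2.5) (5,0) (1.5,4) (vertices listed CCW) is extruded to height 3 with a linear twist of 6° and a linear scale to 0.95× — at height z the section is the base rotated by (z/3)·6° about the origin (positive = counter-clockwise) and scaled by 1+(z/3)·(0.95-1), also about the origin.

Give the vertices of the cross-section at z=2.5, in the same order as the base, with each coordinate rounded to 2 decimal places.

Cross-section at z=2.5: (-3.11,2.61) (-0.06,-4.82) (4.11,-3.01) (4.50,-2.01) (4.77,0.42) (1.10,3.94)

t = z/height = 2.5/3 = 0.833333
s = 1 + (scale-1)·z/height = 1 + (0.95-1)·2.5/3 = 0.958333
θ = twist·z/height = 6°·2.5/3 = 5.0000° = 0.087266 rad
cos θ = 0.996195, sin θ = 0.087156 (intermediates below are computed at full precision and shown rounded to 5 d.p.)
v1: (-3,3) → rotate → (-3.25005,2.72712) → ×s → (-3.11463,2.61349) → (-3.11,2.61)
v2: (-0.5,-5) → rotate → (-0.06232,-5.02455) → ×s → (-0.05972,-4.81520) → (-0.06,-4.82)
v3: (4,-3.5) → rotate → (4.28982,-3.13806) → ×s → (4.11108,-3.00731) → (4.11,-3.01)
v4: (4.5,-2.5) → rotate → (4.70077,-2.09829) → ×s → (4.50490,-2.01086) → (4.50,-2.01)
v5: (5,0) → rotate → (4.98097,0.43578) → ×s → (4.77343,0.41762) → (4.77,0.42)
v6: (1.5,4) → rotate → (1.14567,4.11551) → ×s → (1.09793,3.94403) → (1.10,3.94)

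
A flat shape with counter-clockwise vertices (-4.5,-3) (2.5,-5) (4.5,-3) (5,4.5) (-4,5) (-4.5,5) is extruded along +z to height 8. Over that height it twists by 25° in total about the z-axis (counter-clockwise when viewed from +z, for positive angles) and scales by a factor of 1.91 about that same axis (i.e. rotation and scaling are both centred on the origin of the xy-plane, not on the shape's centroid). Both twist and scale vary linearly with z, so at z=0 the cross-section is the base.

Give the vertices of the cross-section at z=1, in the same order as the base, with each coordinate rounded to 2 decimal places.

t = z/height = 1/8 = 0.125
s = 1 + (scale-1)·z/height = 1 + (1.91-1)·1/8 = 1.113750
θ = twist·z/height = 25°·1/8 = 3.1250° = 0.054542 rad
cos θ = 0.998513, sin θ = 0.054515 (intermediates below are computed at full precision and shown rounded to 5 d.p.)
v1: (-4.5,-3) → rotate → (-4.32976,-3.24085) → ×s → (-4.82228,-3.60950) → (-4.82,-3.61)
v2: (2.5,-5) → rotate → (2.76885,-4.85628) → ×s → (3.08381,-5.40868) → (3.08,-5.41)
v3: (4.5,-3) → rotate → (4.65685,-2.75022) → ×s → (5.18657,-3.06306) → (5.19,-3.06)
v4: (5,4.5) → rotate → (4.74725,4.76588) → ×s → (5.28725,5.30800) → (5.29,5.31)
v5: (-4,5) → rotate → (-4.26662,4.77451) → ×s → (-4.75195,5.31761) → (-4.75,5.32)
v6: (-4.5,5) → rotate → (-4.76588,4.74725) → ×s → (-5.30800,5.28725) → (-5.31,5.29)

Cross-section at z=1: (-4.82,-3.61) (3.08,-5.41) (5.19,-3.06) (5.29,5.31) (-4.75,5.32) (-5.31,5.29)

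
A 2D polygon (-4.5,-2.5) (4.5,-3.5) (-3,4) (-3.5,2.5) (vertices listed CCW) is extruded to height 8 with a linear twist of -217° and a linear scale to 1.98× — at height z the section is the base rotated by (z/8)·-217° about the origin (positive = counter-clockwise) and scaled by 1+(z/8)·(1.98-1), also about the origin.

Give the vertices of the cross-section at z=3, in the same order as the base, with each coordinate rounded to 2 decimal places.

t = z/height = 3/8 = 0.375
s = 1 + (scale-1)·z/height = 1 + (1.98-1)·3/8 = 1.367500
θ = twist·z/height = -217°·3/8 = -81.3750° = -1.420262 rad
cos θ = 0.149967, sin θ = -0.988691 (intermediates below are computed at full precision and shown rounded to 5 d.p.)
v1: (-4.5,-2.5) → rotate → (-3.14658,4.07419) → ×s → (-4.30295,5.57146) → (-4.30,5.57)
v2: (4.5,-3.5) → rotate → (-2.78557,-4.97399) → ×s → (-3.80926,-6.80194) → (-3.81,-6.80)
v3: (-3,4) → rotate → (3.50486,3.56594) → ×s → (4.79290,4.87642) → (4.79,4.88)
v4: (-3.5,2.5) → rotate → (1.94684,3.83534) → ×s → (2.66231,5.24482) → (2.66,5.24)

Cross-section at z=3: (-4.30,5.57) (-3.81,-6.80) (4.79,4.88) (2.66,5.24)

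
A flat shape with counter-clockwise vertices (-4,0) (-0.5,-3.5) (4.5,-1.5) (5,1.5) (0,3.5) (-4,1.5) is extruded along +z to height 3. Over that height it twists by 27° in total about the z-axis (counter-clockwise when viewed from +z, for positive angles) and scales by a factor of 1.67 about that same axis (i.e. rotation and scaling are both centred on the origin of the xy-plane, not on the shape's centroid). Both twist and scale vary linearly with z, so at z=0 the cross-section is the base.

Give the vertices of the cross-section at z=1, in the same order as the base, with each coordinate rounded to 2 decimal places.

Cross-section at z=1: (-4.83,-0.77) (0.07,-4.32) (5.72,-0.95) (5.75,2.77) (-0.67,4.23) (-5.12,1.05)

t = z/height = 1/3 = 0.333333
s = 1 + (scale-1)·z/height = 1 + (1.67-1)·1/3 = 1.223333
θ = twist·z/height = 27°·1/3 = 9.0000° = 0.157080 rad
cos θ = 0.987688, sin θ = 0.156434 (intermediates below are computed at full precision and shown rounded to 5 d.p.)
v1: (-4,0) → rotate → (-3.95075,-0.62574) → ×s → (-4.83309,-0.76549) → (-4.83,-0.77)
v2: (-0.5,-3.5) → rotate → (0.05368,-3.53513) → ×s → (0.06566,-4.32464) → (0.07,-4.32)
v3: (4.5,-1.5) → rotate → (4.67925,-0.77758) → ×s → (5.72428,-0.95124) → (5.72,-0.95)
v4: (5,1.5) → rotate → (4.70379,2.26370) → ×s → (5.75430,2.76927) → (5.75,2.77)
v5: (0,3.5) → rotate → (-0.54752,3.45691) → ×s → (-0.66980,4.22895) → (-0.67,4.23)
v6: (-4,1.5) → rotate → (-4.18541,0.85579) → ×s → (-5.12015,1.04692) → (-5.12,1.05)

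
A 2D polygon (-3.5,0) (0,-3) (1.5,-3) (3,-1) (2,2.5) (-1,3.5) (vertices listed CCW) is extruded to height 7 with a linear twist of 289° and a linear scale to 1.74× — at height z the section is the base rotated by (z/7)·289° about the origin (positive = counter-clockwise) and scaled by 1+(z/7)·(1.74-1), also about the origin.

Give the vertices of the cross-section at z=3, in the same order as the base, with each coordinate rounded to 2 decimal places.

Cross-section at z=3: (2.57,-3.83) (3.28,2.20) (2.18,3.84) (-1.11,4.02) (-4.20,0.35) (-3.09,-3.66)

t = z/height = 3/7 = 0.428571
s = 1 + (scale-1)·z/height = 1 + (1.74-1)·3/7 = 1.317143
θ = twist·z/height = 289°·3/7 = 123.8571° = 2.161715 rad
cos θ = -0.557124, sin θ = 0.830429 (intermediates below are computed at full precision and shown rounded to 5 d.p.)
v1: (-3.5,0) → rotate → (1.94993,-2.90650) → ×s → (2.56834,-3.82828) → (2.57,-3.83)
v2: (0,-3) → rotate → (2.49129,1.67137) → ×s → (3.28138,2.20144) → (3.28,2.20)
v3: (1.5,-3) → rotate → (1.65560,2.91702) → ×s → (2.18066,3.84213) → (2.18,3.84)
v4: (3,-1) → rotate → (-0.84094,3.04841) → ×s → (-1.10764,4.01519) → (-1.11,4.02)
v5: (2,2.5) → rotate → (-3.19032,0.26805) → ×s → (-4.20211,0.35306) → (-4.20,0.35)
v6: (-1,3.5) → rotate → (-2.34938,-2.78036) → ×s → (-3.09447,-3.66214) → (-3.09,-3.66)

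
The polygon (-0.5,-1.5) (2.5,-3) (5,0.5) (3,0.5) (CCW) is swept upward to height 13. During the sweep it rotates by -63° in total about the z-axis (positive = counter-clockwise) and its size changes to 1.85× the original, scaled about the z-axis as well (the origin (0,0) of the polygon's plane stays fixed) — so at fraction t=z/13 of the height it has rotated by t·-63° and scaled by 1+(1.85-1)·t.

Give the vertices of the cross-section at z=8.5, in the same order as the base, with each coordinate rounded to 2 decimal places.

Cross-section at z=8.5: (-2.12,-1.24) (-0.15,-6.07) (6.37,-4.54) (4.02,-2.49)

t = z/height = 8.5/13 = 0.653846
s = 1 + (scale-1)·z/height = 1 + (1.85-1)·8.5/13 = 1.555769
θ = twist·z/height = -63°·8.5/13 = -41.1923° = -0.718941 rad
cos θ = 0.752503, sin θ = -0.658588 (intermediates below are computed at full precision and shown rounded to 5 d.p.)
v1: (-0.5,-1.5) → rotate → (-1.36413,-0.79946) → ×s → (-2.12228,-1.24378) → (-2.12,-1.24)
v2: (2.5,-3) → rotate → (-0.09451,-3.90398) → ×s → (-0.14703,-6.07369) → (-0.15,-6.07)
v3: (5,0.5) → rotate → (4.09181,-2.91669) → ×s → (6.36591,-4.53770) → (6.37,-4.54)
v4: (3,0.5) → rotate → (2.58680,-1.59951) → ×s → (4.02447,-2.48847) → (4.02,-2.49)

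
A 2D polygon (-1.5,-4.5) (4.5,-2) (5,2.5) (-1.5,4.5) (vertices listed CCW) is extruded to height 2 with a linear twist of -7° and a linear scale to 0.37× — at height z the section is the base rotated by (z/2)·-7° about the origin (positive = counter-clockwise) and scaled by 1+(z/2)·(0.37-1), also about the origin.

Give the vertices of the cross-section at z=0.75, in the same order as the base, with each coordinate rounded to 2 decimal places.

Cross-section at z=0.75: (-1.30,-3.38) (3.36,-1.68) (3.90,1.73) (-0.99,3.49)

t = z/height = 0.75/2 = 0.375
s = 1 + (scale-1)·z/height = 1 + (0.37-1)·0.75/2 = 0.763750
θ = twist·z/height = -7°·0.75/2 = -2.6250° = -0.045815 rad
cos θ = 0.998951, sin θ = -0.045799 (intermediates below are computed at full precision and shown rounded to 5 d.p.)
v1: (-1.5,-4.5) → rotate → (-1.70452,-4.42658) → ×s → (-1.30183,-3.38080) → (-1.30,-3.38)
v2: (4.5,-2) → rotate → (4.40368,-2.20400) → ×s → (3.36331,-1.68330) → (3.36,-1.68)
v3: (5,2.5) → rotate → (5.10925,2.26838) → ×s → (3.90219,1.73248) → (3.90,1.73)
v4: (-1.5,4.5) → rotate → (-1.29233,4.56398) → ×s → (-0.98702,3.48574) → (-0.99,3.49)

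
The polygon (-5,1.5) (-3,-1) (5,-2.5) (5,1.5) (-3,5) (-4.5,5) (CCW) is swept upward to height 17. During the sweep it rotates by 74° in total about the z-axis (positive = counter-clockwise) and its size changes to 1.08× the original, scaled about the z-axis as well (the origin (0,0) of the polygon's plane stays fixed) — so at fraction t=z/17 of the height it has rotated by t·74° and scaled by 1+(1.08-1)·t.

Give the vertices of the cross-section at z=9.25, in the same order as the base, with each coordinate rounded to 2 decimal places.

t = z/height = 9.25/17 = 0.544118
s = 1 + (scale-1)·z/height = 1 + (1.08-1)·9.25/17 = 1.043529
θ = twist·z/height = 74°·9.25/17 = 40.2647° = 0.702752 rad
cos θ = 0.763067, sin θ = 0.646320 (intermediates below are computed at full precision and shown rounded to 5 d.p.)
v1: (-5,1.5) → rotate → (-4.78481,-2.08700) → ×s → (-4.99309,-2.17785) → (-4.99,-2.18)
v2: (-3,-1) → rotate → (-1.64288,-2.70203) → ×s → (-1.71439,-2.81964) → (-1.71,-2.82)
v3: (5,-2.5) → rotate → (5.43113,1.32393) → ×s → (5.66755,1.38156) → (5.67,1.38)
v4: (5,1.5) → rotate → (2.84585,4.37620) → ×s → (2.96973,4.56669) → (2.97,4.57)
v5: (-3,5) → rotate → (-5.52080,1.87637) → ×s → (-5.76112,1.95805) → (-5.76,1.96)
v6: (-4.5,5) → rotate → (-6.66540,0.90689) → ×s → (-6.95554,0.94637) → (-6.96,0.95)

Cross-section at z=9.25: (-4.99,-2.18) (-1.71,-2.82) (5.67,1.38) (2.97,4.57) (-5.76,1.96) (-6.96,0.95)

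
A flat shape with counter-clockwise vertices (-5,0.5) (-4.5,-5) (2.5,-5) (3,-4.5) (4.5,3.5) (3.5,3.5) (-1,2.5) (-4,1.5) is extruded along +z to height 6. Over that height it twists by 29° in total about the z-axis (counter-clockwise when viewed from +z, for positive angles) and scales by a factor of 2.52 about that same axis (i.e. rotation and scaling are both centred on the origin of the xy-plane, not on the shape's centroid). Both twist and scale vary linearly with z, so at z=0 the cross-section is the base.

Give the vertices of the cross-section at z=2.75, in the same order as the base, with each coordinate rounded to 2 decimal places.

Cross-section at z=2.75: (-8.45,-1.12) (-5.48,-10.01) (6.08,-7.28) (6.71,-6.26) (6.07,7.53) (4.41,7.14) (-2.63,3.74) (-7.19,0.92)

t = z/height = 2.75/6 = 0.458333
s = 1 + (scale-1)·z/height = 1 + (2.52-1)·2.75/6 = 1.696667
θ = twist·z/height = 29°·2.75/6 = 13.2917° = 0.231983 rad
cos θ = 0.973212, sin θ = 0.229908 (intermediates below are computed at full precision and shown rounded to 5 d.p.)
v1: (-5,0.5) → rotate → (-4.98102,-0.66293) → ×s → (-8.45112,-1.12478) → (-8.45,-1.12)
v2: (-4.5,-5) → rotate → (-3.22991,-5.90065) → ×s → (-5.48009,-10.01143) → (-5.48,-10.01)
v3: (2.5,-5) → rotate → (3.58257,-4.29129) → ×s → (6.07843,-7.28089) → (6.08,-7.28)
v4: (3,-4.5) → rotate → (3.95422,-3.68973) → ×s → (6.70900,-6.26024) → (6.71,-6.26)
v5: (4.5,3.5) → rotate → (3.57478,4.44083) → ×s → (6.06520,7.53461) → (6.07,7.53)
v6: (3.5,3.5) → rotate → (2.60156,4.21092) → ×s → (4.41399,7.14453) → (4.41,7.14)
v7: (-1,2.5) → rotate → (-1.54798,2.20312) → ×s → (-2.62641,3.73796) → (-2.63,3.74)
v8: (-4,1.5) → rotate → (-4.23771,0.54019) → ×s → (-7.18998,0.91652) → (-7.19,0.92)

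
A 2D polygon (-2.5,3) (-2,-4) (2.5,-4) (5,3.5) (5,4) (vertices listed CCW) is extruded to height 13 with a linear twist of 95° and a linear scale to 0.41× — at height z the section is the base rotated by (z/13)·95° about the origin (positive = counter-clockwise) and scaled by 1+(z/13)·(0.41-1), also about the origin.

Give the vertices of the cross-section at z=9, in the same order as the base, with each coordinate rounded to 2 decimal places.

Cross-section at z=9: (-2.23,-0.62) (1.67,-2.05) (2.76,0.38) (-0.67,3.55) (-0.94,3.67)

t = z/height = 9/13 = 0.692308
s = 1 + (scale-1)·z/height = 1 + (0.41-1)·9/13 = 0.591538
θ = twist·z/height = 95°·9/13 = 65.7692° = 1.147890 rad
cos θ = 0.410413, sin θ = 0.911900 (intermediates below are computed at full precision and shown rounded to 5 d.p.)
v1: (-2.5,3) → rotate → (-3.76173,-1.04851) → ×s → (-2.22521,-0.62023) → (-2.23,-0.62)
v2: (-2,-4) → rotate → (2.82677,-3.46545) → ×s → (1.67215,-2.04995) → (1.67,-2.05)
v3: (2.5,-4) → rotate → (4.67363,0.63810) → ×s → (2.76463,0.37746) → (2.76,0.38)
v4: (5,3.5) → rotate → (-1.13959,5.99594) → ×s → (-0.67411,3.54683) → (-0.67,3.55)
v5: (5,4) → rotate → (-1.59554,6.20115) → ×s → (-0.94382,3.66822) → (-0.94,3.67)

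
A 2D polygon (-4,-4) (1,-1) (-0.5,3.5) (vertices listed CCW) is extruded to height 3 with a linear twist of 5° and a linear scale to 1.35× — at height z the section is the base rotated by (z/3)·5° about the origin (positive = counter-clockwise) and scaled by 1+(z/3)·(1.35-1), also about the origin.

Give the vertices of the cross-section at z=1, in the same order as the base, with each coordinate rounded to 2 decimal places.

t = z/height = 1/3 = 0.333333
s = 1 + (scale-1)·z/height = 1 + (1.35-1)·1/3 = 1.116667
θ = twist·z/height = 5°·1/3 = 1.6667° = 0.029089 rad
cos θ = 0.999577, sin θ = 0.029085 (intermediates below are computed at full precision and shown rounded to 5 d.p.)
v1: (-4,-4) → rotate → (-3.88197,-4.11465) → ×s → (-4.33487,-4.59469) → (-4.33,-4.59)
v2: (1,-1) → rotate → (1.02866,-0.97049) → ×s → (1.14867,-1.08372) → (1.15,-1.08)
v3: (-0.5,3.5) → rotate → (-0.60158,3.48398) → ×s → (-0.67177,3.89044) → (-0.67,3.89)

Cross-section at z=1: (-4.33,-4.59) (1.15,-1.08) (-0.67,3.89)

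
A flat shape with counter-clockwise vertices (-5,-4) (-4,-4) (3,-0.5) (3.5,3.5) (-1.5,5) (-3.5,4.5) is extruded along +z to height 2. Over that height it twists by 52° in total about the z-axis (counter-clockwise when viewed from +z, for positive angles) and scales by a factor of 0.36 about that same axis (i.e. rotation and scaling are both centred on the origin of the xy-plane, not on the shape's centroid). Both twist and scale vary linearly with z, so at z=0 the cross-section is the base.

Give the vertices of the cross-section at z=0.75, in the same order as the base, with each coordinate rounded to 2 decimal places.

Cross-section at z=0.75: (-2.57,-4.13) (-1.85,-3.88) (2.28,0.40) (1.62,3.40) (-2.34,3.20) (-3.65,2.34)

t = z/height = 0.75/2 = 0.375
s = 1 + (scale-1)·z/height = 1 + (0.36-1)·0.75/2 = 0.760000
θ = twist·z/height = 52°·0.75/2 = 19.5000° = 0.340339 rad
cos θ = 0.942641, sin θ = 0.333807 (intermediates below are computed at full precision and shown rounded to 5 d.p.)
v1: (-5,-4) → rotate → (-3.37798,-5.43960) → ×s → (-2.56726,-4.13410) → (-2.57,-4.13)
v2: (-4,-4) → rotate → (-2.43534,-5.10579) → ×s → (-1.85086,-3.88040) → (-1.85,-3.88)
v3: (3,-0.5) → rotate → (2.99483,0.53010) → ×s → (2.27607,0.40288) → (2.28,0.40)
v4: (3.5,3.5) → rotate → (2.13092,4.46757) → ×s → (1.61950,3.39535) → (1.62,3.40)
v5: (-1.5,5) → rotate → (-3.08300,4.21250) → ×s → (-2.34308,3.20150) → (-2.34,3.20)
v6: (-3.5,4.5) → rotate → (-4.80138,3.07356) → ×s → (-3.64905,2.33591) → (-3.65,2.34)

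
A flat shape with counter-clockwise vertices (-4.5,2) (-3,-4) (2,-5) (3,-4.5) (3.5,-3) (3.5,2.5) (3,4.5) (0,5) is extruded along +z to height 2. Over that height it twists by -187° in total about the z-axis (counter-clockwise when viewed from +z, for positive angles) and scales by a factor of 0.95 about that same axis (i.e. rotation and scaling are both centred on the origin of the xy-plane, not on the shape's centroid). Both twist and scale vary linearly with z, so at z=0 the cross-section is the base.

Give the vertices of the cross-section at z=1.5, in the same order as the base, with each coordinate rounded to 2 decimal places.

t = z/height = 1.5/2 = 0.75
s = 1 + (scale-1)·z/height = 1 + (0.95-1)·1.5/2 = 0.962500
θ = twist·z/height = -187°·1.5/2 = -140.2500° = -2.447824 rad
cos θ = -0.768842, sin θ = -0.639439 (intermediates below are computed at full precision and shown rounded to 5 d.p.)
v1: (-4.5,2) → rotate → (4.73867,1.33979) → ×s → (4.56097,1.28955) → (4.56,1.29)
v2: (-3,-4) → rotate → (-0.25123,4.99368) → ×s → (-0.24181,4.80642) → (-0.24,4.81)
v3: (2,-5) → rotate → (-4.73488,2.56533) → ×s → (-4.55732,2.46913) → (-4.56,2.47)
v4: (3,-4.5) → rotate → (-5.18400,1.54147) → ×s → (-4.98960,1.48367) → (-4.99,1.48)
v5: (3.5,-3) → rotate → (-4.60926,0.06849) → ×s → (-4.43642,0.06592) → (-4.44,0.07)
v6: (3.5,2.5) → rotate → (-1.09235,-4.16014) → ×s → (-1.05139,-4.00414) → (-1.05,-4.00)
v7: (3,4.5) → rotate → (0.57095,-5.37811) → ×s → (0.54954,-5.17643) → (0.55,-5.18)
v8: (0,5) → rotate → (3.19720,-3.84421) → ×s → (3.07730,-3.70005) → (3.08,-3.70)

Cross-section at z=1.5: (4.56,1.29) (-0.24,4.81) (-4.56,2.47) (-4.99,1.48) (-4.44,0.07) (-1.05,-4.00) (0.55,-5.18) (3.08,-3.70)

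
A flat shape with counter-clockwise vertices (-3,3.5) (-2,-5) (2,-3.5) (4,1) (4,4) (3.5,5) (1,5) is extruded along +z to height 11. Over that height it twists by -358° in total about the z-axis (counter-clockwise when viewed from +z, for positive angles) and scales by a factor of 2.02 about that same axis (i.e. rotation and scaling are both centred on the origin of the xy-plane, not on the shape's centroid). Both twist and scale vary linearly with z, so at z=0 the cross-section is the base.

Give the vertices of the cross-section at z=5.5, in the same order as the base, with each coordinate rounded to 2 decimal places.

t = z/height = 5.5/11 = 0.5
s = 1 + (scale-1)·z/height = 1 + (2.02-1)·5.5/11 = 1.510000
θ = twist·z/height = -358°·5.5/11 = -179.0000° = -3.124139 rad
cos θ = -0.999848, sin θ = -0.017452 (intermediates below are computed at full precision and shown rounded to 5 d.p.)
v1: (-3,3.5) → rotate → (3.06063,-3.44711) → ×s → (4.62155,-5.20514) → (4.62,-5.21)
v2: (-2,-5) → rotate → (1.91243,5.03414) → ×s → (2.88777,7.60156) → (2.89,7.60)
v3: (2,-3.5) → rotate → (-2.06078,3.46456) → ×s → (-3.11178,5.23149) → (-3.11,5.23)
v4: (4,1) → rotate → (-3.98194,-1.06966) → ×s → (-6.01273,-1.61518) → (-6.01,-1.62)
v5: (4,4) → rotate → (-3.92958,-4.06920) → ×s → (-5.93367,-6.14449) → (-5.93,-6.14)
v6: (3.5,5) → rotate → (-3.41220,-5.06032) → ×s → (-5.15243,-7.64109) → (-5.15,-7.64)
v7: (1,5) → rotate → (-0.91259,-5.01669) → ×s → (-1.37800,-7.57520) → (-1.38,-7.58)

Cross-section at z=5.5: (4.62,-5.21) (2.89,7.60) (-3.11,5.23) (-6.01,-1.62) (-5.93,-6.14) (-5.15,-7.64) (-1.38,-7.58)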